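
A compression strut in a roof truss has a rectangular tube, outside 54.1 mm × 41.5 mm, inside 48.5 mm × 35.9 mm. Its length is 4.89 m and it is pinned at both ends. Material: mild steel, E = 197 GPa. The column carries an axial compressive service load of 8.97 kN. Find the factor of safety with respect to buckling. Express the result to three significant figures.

n ≈ 1.23

Weak-axis I_min = (h_o·b_o³ − h_i·b_i³)/12 with b_o = 41.5, b_i = 35.90 mm (shorter outer/inner sides).
I_min = (54.1×41.5³ − 48.50×35.90³)/12 = 1.352×10^5 mm⁴
I = 1.352×10^5 mm⁴ = 1.352×10^-7 m⁴
Effective length L_e = K·L = 1 × 4.89 = 4.890 m
P_cr = π²EI / L_e² = π² × 197×10⁹ × 1.352×10^-7 / 4.890² = 1.100×10^4 N
Factor of safety n = P_cr / P = 10.995 / 8.97 = 1.23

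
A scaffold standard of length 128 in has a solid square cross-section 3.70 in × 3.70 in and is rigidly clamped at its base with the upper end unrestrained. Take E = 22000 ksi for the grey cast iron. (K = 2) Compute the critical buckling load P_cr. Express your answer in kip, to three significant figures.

P_cr ≈ 51.7 kip

I = a⁴/12 = 3.70⁴/12 = 15.62 in⁴
Effective length L_e = K·L = 2 × 128 = 256.0 in
P_cr = π²EI / L_e² = π² × 22000×10³ × 15.62 / 256.0² = 5.174×10^4 lb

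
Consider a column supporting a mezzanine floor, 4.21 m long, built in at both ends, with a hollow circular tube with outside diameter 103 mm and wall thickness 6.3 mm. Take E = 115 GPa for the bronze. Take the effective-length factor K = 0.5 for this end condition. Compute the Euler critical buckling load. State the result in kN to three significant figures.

P_cr ≈ 575 kN

Inner diameter d_i = 103 − 2×6.3 = 90.40 mm
I = π(d_o⁴ − d_i⁴)/64 = π(103⁴ − 90.40⁴)/64 = 2.247×10^6 mm⁴
I = 2.247×10^6 mm⁴ = 2.247×10^-6 m⁴
Effective length L_e = K·L = 0.5 × 4.21 = 2.105 m
P_cr = π²EI / L_e² = π² × 115×10⁹ × 2.247×10^-6 / 2.105² = 5.755×10^5 N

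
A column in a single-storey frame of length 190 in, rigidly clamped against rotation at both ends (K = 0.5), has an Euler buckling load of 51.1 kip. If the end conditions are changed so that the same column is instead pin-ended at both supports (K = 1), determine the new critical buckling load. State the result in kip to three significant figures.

P_cr ≈ 12.8 kip

P_cr ∝ 1/K², so P_cr,new = P_cr,old × (K_old/K_new)² = 51.1 × (0.5/1)²
= 51.1 × 0.2500 = 12.8 kip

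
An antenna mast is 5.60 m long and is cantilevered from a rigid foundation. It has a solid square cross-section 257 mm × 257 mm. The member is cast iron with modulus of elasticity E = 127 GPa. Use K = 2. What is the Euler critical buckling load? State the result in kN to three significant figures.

P_cr ≈ 3630 kN

I = a⁴/12 = 257⁴/12 = 3.635×10^8 mm⁴
I = 3.635×10^8 mm⁴ = 3.635×10^-4 m⁴
Effective length L_e = K·L = 2 × 5.60 = 11.20 m
P_cr = π²EI / L_e² = π² × 127×10⁹ × 3.635×10^-4 / 11.20² = 3.633×10^6 N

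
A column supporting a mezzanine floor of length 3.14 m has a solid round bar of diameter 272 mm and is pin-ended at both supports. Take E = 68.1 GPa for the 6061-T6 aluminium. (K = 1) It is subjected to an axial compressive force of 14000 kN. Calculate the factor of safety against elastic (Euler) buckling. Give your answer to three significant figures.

I = πd⁴/64 = π×272⁴/64 = 2.687×10^8 mm⁴
I = 2.687×10^8 mm⁴ = 2.687×10^-4 m⁴
Effective length L_e = K·L = 1 × 3.14 = 3.140 m
P_cr = π²EI / L_e² = π² × 68.1×10⁹ × 2.687×10^-4 / 3.140² = 1.832×10^7 N
Factor of safety n = P_cr / P = 18316 / 14000 = 1.31

n ≈ 1.31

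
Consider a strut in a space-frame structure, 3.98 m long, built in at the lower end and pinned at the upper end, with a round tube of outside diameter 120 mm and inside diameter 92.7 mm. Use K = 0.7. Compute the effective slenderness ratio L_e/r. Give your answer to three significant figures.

d_o = 120 mm, d_i = 92.7 mm
I = π(d_o⁴ − d_i⁴)/64 = π(120⁴ − 92.70⁴)/64 = 6.554×10^6 mm⁴
A = 4.561×10^3 mm²;  r_min = √(I/A) = √(6.554×10^6/4.561×10^3) = 37.91 mm
L_e = K·L = 0.7 × 3.98 m = 2.786 m = 2786.0 mm
λ = L_e / r_min = 2786.0 / 37.91 = 73.5

λ ≈ 73.5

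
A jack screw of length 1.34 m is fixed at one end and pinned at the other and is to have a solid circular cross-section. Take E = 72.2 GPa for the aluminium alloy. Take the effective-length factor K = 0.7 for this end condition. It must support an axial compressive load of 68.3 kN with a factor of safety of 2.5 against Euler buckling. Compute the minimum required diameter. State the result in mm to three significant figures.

Required P_cr = n·P = 2.5 × 68.3 = 170.8 kN
L_e = K·L = 0.7 × 1.34 = 0.9380 m
Required I = P_cr·L_e²/(π²E) = 1.708×10^5 × 0.9380² / (π² × 7.22×10^10) = 2.108×10^-7 m⁴
I_req = 2.108×10^5 mm⁴
Solid circle: I = πd⁴/64  ⇒  d = (64I/π)^(1/4) = (64×2.108×10^5/π)^(1/4) = 45.5 mm

d ≈ 45.5 mm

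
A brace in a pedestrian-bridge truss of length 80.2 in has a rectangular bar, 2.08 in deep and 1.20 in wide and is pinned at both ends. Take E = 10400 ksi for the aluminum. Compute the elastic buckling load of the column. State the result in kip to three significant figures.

P_cr ≈ 4.78 kip

Buckling occurs about the weak axis: I_min = h·b³/12 with b = 1.20 in (the shorter side).
I_min = 2.08×1.20³/12 = 0.2995 in⁴
Effective length L_e = K·L = 1 × 80.2 = 80.20 in
P_cr = π²EI / L_e² = π² × 10400×10³ × 0.2995 / 80.20² = 4.780×10^3 lb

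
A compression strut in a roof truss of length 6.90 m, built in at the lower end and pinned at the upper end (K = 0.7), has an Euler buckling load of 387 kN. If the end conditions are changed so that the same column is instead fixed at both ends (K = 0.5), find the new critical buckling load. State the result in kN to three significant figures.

P_cr ≈ 759 kN

P_cr ∝ 1/K², so P_cr,new = P_cr,old × (K_old/K_new)² = 387 × (0.7/0.5)²
= 387 × 1.960 = 759 kN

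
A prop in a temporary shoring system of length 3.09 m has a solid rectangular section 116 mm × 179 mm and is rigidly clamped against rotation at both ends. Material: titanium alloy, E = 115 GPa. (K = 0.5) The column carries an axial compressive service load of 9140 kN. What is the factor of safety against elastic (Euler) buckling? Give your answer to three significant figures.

Buckling occurs about the weak axis: I_min = h·b³/12 with b = 116 mm (the shorter side).
I_min = 179×116³/12 = 2.328×10^7 mm⁴
I = 2.328×10^7 mm⁴ = 2.328×10^-5 m⁴
Effective length L_e = K·L = 0.5 × 3.09 = 1.545 m
P_cr = π²EI / L_e² = π² × 115×10⁹ × 2.328×10^-5 / 1.545² = 1.107×10^7 N
Factor of safety n = P_cr / P = 11071 / 9140 = 1.21

n ≈ 1.21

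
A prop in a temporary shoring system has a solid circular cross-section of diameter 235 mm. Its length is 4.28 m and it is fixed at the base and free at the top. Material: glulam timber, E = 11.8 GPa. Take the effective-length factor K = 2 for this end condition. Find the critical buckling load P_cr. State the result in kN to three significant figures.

P_cr ≈ 238 kN

I = πd⁴/64 = π×235⁴/64 = 1.497×10^8 mm⁴
I = 1.497×10^8 mm⁴ = 1.497×10^-4 m⁴
Effective length L_e = K·L = 2 × 4.28 = 8.560 m
P_cr = π²EI / L_e² = π² × 11.8×10⁹ × 1.497×10^-4 / 8.560² = 2.379×10^5 N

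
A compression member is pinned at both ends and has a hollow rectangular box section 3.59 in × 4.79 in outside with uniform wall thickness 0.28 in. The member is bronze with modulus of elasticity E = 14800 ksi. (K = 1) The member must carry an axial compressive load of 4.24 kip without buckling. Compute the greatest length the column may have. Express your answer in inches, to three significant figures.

L_max ≈ 546 in

Inner dimensions: h_i = 4.79 − 2×0.28 = 4.230 in, b_i = 3.59 − 2×0.28 = 3.030 in
Weak-axis I_min = (h_o·b_o³ − h_i·b_i³)/12 with b_o = 3.59, b_i = 3.030 in (shorter outer/inner sides).
I_min = (4.79×3.59³ − 4.230×3.030³)/12 = 8.663 in⁴
At the buckling limit P_cr = P = 4.240×10^3 lb
From P_cr = π²EI/(K·L)²:  L = (1/K)·√(π²EI/P_cr) = (1/1)·√(π²×1.48×10^7×8.663/4.240×10^3)
L = 546 in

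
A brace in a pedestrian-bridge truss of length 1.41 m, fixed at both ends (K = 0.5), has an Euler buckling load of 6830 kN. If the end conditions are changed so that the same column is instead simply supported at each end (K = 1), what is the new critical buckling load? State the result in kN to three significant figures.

P_cr ≈ 1710 kN

P_cr ∝ 1/K², so P_cr,new = P_cr,old × (K_old/K_new)² = 6830 × (0.5/1)²
= 6830 × 0.2500 = 1710 kN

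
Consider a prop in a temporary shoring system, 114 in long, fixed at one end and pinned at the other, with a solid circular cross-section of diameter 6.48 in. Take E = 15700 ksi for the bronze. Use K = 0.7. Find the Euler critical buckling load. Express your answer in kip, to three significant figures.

I = πd⁴/64 = π×6.48⁴/64 = 86.55 in⁴
Effective length L_e = K·L = 0.7 × 114 = 79.80 in
P_cr = π²EI / L_e² = π² × 15700×10³ × 86.55 / 79.80² = 2.106×10^6 lb

P_cr ≈ 2110 kip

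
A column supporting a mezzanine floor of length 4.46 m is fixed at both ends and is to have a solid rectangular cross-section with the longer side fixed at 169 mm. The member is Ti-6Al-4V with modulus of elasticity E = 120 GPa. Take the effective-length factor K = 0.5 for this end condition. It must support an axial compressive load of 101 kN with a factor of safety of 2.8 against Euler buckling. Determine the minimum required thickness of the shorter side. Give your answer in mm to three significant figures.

b ≈ 43.8 mm

Required P_cr = n·P = 2.8 × 101 = 282.8 kN
L_e = K·L = 0.5 × 4.46 = 2.230 m
Required I = P_cr·L_e²/(π²E) = 2.828×10^5 × 2.230² / (π² × 1.20×10^11) = 1.187×10^-6 m⁴
I_req = 1.187×10^6 mm⁴
Rectangle, weak axis: I_min = h·b³/12 with h = 169 mm fixed  ⇒  b = (12I/h)^(1/3) = 43.8 mm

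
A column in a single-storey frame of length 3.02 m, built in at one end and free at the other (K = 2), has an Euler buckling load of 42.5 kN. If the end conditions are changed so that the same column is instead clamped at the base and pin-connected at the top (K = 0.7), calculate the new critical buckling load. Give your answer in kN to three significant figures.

P_cr ≈ 347 kN

P_cr ∝ 1/K², so P_cr,new = P_cr,old × (K_old/K_new)² = 42.5 × (2/0.7)²
= 42.5 × 8.163 = 347 kN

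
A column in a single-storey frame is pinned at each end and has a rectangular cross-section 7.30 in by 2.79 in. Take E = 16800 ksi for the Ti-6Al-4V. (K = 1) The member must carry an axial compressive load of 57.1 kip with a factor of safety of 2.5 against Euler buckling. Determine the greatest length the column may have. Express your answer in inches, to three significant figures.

L_max ≈ 124 in

Buckling occurs about the weak axis: I_min = h·b³/12 with b = 2.79 in (the shorter side).
I_min = 7.30×2.79³/12 = 13.21 in⁴
Required critical load P_cr = n·P = 2.5 × 57.1 = 142.8 kip = 1.427×10^5 lb
From P_cr = π²EI/(K·L)²:  L = (1/K)·√(π²EI/P_cr) = (1/1)·√(π²×1.68×10^7×13.21/1.427×10^5)
L = 124 in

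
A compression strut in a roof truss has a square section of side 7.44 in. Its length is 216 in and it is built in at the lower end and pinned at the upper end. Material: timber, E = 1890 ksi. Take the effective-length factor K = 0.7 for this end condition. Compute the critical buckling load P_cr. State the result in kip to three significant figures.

P_cr ≈ 208 kip

I = a⁴/12 = 7.44⁴/12 = 255.3 in⁴
Effective length L_e = K·L = 0.7 × 216 = 151.2 in
P_cr = π²EI / L_e² = π² × 1890×10³ × 255.3 / 151.2² = 2.083×10^5 lb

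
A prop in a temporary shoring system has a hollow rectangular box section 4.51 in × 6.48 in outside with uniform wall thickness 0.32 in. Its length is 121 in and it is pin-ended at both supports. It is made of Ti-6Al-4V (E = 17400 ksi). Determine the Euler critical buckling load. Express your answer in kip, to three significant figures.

P_cr ≈ 250 kip

Inner dimensions: h_i = 6.48 − 2×0.32 = 5.840 in, b_i = 4.51 − 2×0.32 = 3.870 in
Weak-axis I_min = (h_o·b_o³ − h_i·b_i³)/12 with b_o = 4.51, b_i = 3.870 in (shorter outer/inner sides).
I_min = (6.48×4.51³ − 5.840×3.870³)/12 = 21.33 in⁴
Effective length L_e = K·L = 1 × 121 = 121.0 in
P_cr = π²EI / L_e² = π² × 17400×10³ × 21.33 / 121.0² = 2.502×10^5 lb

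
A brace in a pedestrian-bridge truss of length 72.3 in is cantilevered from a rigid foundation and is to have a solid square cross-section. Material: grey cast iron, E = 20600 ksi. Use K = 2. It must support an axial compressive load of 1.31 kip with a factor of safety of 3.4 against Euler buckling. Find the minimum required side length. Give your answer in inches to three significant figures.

Required P_cr = n·P = 3.4 × 1.31 = 4.454 kip
L_e = K·L = 2 × 72.3 = 144.6 in
Required I = P_cr·L_e²/(π²E) = 4.454×10^3 × 144.6² / (π² × 2.06×10^7) = 0.4581 in⁴
Solid square: I = a⁴/12  ⇒  a = (12I)^(1/4) = (12×0.4581)^(1/4) = 1.53 in

a ≈ 1.53 in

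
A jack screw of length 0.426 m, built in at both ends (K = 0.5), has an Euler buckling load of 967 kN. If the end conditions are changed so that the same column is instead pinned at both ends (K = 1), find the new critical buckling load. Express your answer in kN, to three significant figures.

P_cr ∝ 1/K², so P_cr,new = P_cr,old × (K_old/K_new)² = 967 × (0.5/1)²
= 967 × 0.2500 = 242 kN

P_cr ≈ 242 kN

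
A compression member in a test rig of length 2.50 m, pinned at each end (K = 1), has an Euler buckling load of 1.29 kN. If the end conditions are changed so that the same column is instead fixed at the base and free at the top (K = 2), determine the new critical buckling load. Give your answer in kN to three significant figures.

P_cr ∝ 1/K², so P_cr,new = P_cr,old × (K_old/K_new)² = 1.29 × (1/2)²
= 1.29 × 0.2500 = 0.322 kN

P_cr ≈ 0.322 kN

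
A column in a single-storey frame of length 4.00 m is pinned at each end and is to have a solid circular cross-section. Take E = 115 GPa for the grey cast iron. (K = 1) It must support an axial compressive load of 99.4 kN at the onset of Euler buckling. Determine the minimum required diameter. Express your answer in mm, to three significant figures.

L_e = K·L = 1 × 4.00 = 4.000 m
Required I = P_cr·L_e²/(π²E) = 9.940×10^4 × 4.000² / (π² × 1.15×10^11) = 1.401×10^-6 m⁴
I_req = 1.401×10^6 mm⁴
Solid circle: I = πd⁴/64  ⇒  d = (64I/π)^(1/4) = (64×1.401×10^6/π)^(1/4) = 73.1 mm

d ≈ 73.1 mm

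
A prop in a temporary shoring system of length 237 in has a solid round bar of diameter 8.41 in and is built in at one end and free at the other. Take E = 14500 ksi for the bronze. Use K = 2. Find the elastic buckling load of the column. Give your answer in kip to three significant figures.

I = πd⁴/64 = π×8.41⁴/64 = 245.6 in⁴
Effective length L_e = K·L = 2 × 237 = 474.0 in
P_cr = π²EI / L_e² = π² × 14500×10³ × 245.6 / 474.0² = 1.564×10^5 lb

P_cr ≈ 156 kip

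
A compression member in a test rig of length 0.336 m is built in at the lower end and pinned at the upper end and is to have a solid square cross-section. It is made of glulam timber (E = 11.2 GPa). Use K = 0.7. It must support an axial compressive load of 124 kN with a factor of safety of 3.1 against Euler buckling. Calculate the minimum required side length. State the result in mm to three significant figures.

Required P_cr = n·P = 3.1 × 124 = 384.4 kN
L_e = K·L = 0.7 × 0.336 = 0.2352 m
Required I = P_cr·L_e²/(π²E) = 3.844×10^5 × 0.2352² / (π² × 1.12×10^10) = 1.924×10^-7 m⁴
I_req = 1.924×10^5 mm⁴
Solid square: I = a⁴/12  ⇒  a = (12I)^(1/4) = (12×1.924×10^5)^(1/4) = 39.0 mm

a ≈ 39.0 mm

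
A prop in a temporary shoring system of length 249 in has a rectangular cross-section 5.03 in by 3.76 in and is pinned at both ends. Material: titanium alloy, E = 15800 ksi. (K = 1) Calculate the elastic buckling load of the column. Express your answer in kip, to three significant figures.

Buckling occurs about the weak axis: I_min = h·b³/12 with b = 3.76 in (the shorter side).
I_min = 5.03×3.76³/12 = 22.28 in⁴
Effective length L_e = K·L = 1 × 249 = 249.0 in
P_cr = π²EI / L_e² = π² × 15800×10³ × 22.28 / 249.0² = 5.604×10^4 lb

P_cr ≈ 56.0 kip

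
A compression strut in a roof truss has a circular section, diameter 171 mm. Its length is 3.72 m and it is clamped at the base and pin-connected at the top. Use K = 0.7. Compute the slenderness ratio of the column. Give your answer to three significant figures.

For a solid circle r = d/4 = 171/4 = 42.75 mm
L_e = K·L = 0.7 × 3.72 m = 2.604 m = 2604.0 mm
λ = L_e / r_min = 2604.0 / 42.75 = 60.9

λ ≈ 60.9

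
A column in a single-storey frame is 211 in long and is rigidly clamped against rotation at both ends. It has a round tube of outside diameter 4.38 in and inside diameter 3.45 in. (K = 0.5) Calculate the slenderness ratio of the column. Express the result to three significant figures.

d_o = 4.38 in, d_i = 3.45 in
I = π(d_o⁴ − d_i⁴)/64 = π(4.38⁴ − 3.450⁴)/64 = 11.11 in⁴
A = 5.719 in²;  r_min = √(I/A) = √(11.11/5.719) = 1.394 in
L_e = K·L = 0.5 × 211 = 105.5 in
λ = L_e / r_min = 105.50 / 1.394 = 75.7

λ ≈ 75.7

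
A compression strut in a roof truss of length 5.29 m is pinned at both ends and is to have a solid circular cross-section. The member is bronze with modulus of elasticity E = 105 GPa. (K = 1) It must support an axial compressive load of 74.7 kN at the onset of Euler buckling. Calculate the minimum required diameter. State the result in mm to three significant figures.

L_e = K·L = 1 × 5.29 = 5.290 m
Required I = P_cr·L_e²/(π²E) = 7.470×10^4 × 5.290² / (π² × 1.05×10^11) = 2.017×10^-6 m⁴
I_req = 2.017×10^6 mm⁴
Solid circle: I = πd⁴/64  ⇒  d = (64I/π)^(1/4) = (64×2.017×10^6/π)^(1/4) = 80.1 mm

d ≈ 80.1 mm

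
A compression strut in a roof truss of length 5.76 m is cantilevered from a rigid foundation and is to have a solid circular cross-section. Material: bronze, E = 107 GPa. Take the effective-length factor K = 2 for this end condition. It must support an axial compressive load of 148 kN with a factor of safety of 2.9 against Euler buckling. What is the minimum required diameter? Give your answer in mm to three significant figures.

d ≈ 182 mm

Required P_cr = n·P = 2.9 × 148 = 429.2 kN
L_e = K·L = 2 × 5.76 = 11.52 m
Required I = P_cr·L_e²/(π²E) = 4.292×10^5 × 11.52² / (π² × 1.07×10^11) = 5.394×10^-5 m⁴
I_req = 5.394×10^7 mm⁴
Solid circle: I = πd⁴/64  ⇒  d = (64I/π)^(1/4) = (64×5.394×10^7/π)^(1/4) = 182 mm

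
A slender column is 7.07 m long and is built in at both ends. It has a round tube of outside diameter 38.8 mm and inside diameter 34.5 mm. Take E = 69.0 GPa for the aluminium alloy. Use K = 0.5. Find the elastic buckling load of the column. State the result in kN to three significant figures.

d_o = 38.8 mm, d_i = 34.5 mm
I = π(d_o⁴ − d_i⁴)/64 = π(38.8⁴ − 34.50⁴)/64 = 4.171×10^4 mm⁴
I = 4.171×10^4 mm⁴ = 4.171×10^-8 m⁴
Effective length L_e = K·L = 0.5 × 7.07 = 3.535 m
P_cr = π²EI / L_e² = π² × 69.0×10⁹ × 4.171×10^-8 / 3.535² = 2.273×10^3 N

P_cr ≈ 2.27 kN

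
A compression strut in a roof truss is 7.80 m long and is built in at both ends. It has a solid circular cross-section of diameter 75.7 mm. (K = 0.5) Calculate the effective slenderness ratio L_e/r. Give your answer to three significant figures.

λ ≈ 206

I = πd⁴/64 = π×75.7⁴/64 = 1.612×10^6 mm⁴
A = 4.501×10^3 mm²;  r_min = √(I/A) = √(1.612×10^6/4.501×10^3) = 18.92 mm
L_e = K·L = 0.5 × 7.80 m = 3.900 m = 3900.0 mm
λ = L_e / r_min = 3900.0 / 18.92 = 206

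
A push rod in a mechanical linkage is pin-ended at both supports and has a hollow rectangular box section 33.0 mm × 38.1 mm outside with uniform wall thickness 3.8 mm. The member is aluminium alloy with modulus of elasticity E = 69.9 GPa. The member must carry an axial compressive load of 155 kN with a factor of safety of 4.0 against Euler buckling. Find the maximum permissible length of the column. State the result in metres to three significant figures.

Inner dimensions: h_i = 38.1 − 2×3.8 = 30.50 mm, b_i = 33.0 − 2×3.8 = 25.40 mm
Weak-axis I_min = (h_o·b_o³ − h_i·b_i³)/12 with b_o = 33.0, b_i = 25.40 mm (shorter outer/inner sides).
I_min = (38.1×33.0³ − 30.50×25.40³)/12 = 7.245×10^4 mm⁴
I = 7.245×10^-8 m⁴
Required critical load P_cr = n·P = 4.0 × 155 = 620.0 kN = 6.200×10^5 N
From P_cr = π²EI/(K·L)²:  L = (1/K)·√(π²EI/P_cr) = (1/1)·√(π²×6.99×10^10×7.245×10^-8/6.200×10^5)
L = 0.284 m

L_max ≈ 0.284 m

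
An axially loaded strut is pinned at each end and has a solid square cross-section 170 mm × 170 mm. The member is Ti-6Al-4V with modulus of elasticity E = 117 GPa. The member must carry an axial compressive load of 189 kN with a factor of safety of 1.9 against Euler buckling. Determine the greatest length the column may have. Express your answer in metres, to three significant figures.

I = a⁴/12 = 170⁴/12 = 6.960×10^7 mm⁴
I = 6.960×10^-5 m⁴
Required critical load P_cr = n·P = 1.9 × 189 = 359.1 kN = 3.591×10^5 N
From P_cr = π²EI/(K·L)²:  L = (1/K)·√(π²EI/P_cr) = (1/1)·√(π²×1.17×10^11×6.960×10^-5/3.591×10^5)
L = 15.0 m

L_max ≈ 15.0 m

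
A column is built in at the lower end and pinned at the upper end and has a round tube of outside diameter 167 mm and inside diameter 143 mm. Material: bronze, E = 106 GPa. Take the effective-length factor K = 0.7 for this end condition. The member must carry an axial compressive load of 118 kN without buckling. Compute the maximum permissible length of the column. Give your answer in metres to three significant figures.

d_o = 167 mm, d_i = 143 mm
I = π(d_o⁴ − d_i⁴)/64 = π(167⁴ − 143.0⁴)/64 = 1.765×10^7 mm⁴
I = 1.765×10^-5 m⁴
At the buckling limit P_cr = P = 1.180×10^5 N
From P_cr = π²EI/(K·L)²:  L = (1/K)·√(π²EI/P_cr) = (1/0.7)·√(π²×1.06×10^11×1.765×10^-5/1.180×10^5)
L = 17.9 m

L_max ≈ 17.9 m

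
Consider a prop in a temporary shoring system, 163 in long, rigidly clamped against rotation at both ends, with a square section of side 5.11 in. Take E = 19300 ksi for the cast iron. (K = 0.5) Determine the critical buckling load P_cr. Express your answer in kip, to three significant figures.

I = a⁴/12 = 5.11⁴/12 = 56.82 in⁴
Effective length L_e = K·L = 0.5 × 163 = 81.50 in
P_cr = π²EI / L_e² = π² × 19300×10³ × 56.82 / 81.50² = 1.629×10^6 lb

P_cr ≈ 1630 kip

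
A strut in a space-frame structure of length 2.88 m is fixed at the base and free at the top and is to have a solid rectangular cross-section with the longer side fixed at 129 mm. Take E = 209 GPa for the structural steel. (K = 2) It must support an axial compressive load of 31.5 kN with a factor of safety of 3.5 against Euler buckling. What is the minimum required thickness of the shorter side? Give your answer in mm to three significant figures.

b ≈ 54.8 mm

Required P_cr = n·P = 3.5 × 31.5 = 110.2 kN
L_e = K·L = 2 × 2.88 = 5.760 m
Required I = P_cr·L_e²/(π²E) = 1.103×10^5 × 5.760² / (π² × 2.09×10^11) = 1.773×10^-6 m⁴
I_req = 1.773×10^6 mm⁴
Rectangle, weak axis: I_min = h·b³/12 with h = 129 mm fixed  ⇒  b = (12I/h)^(1/3) = 54.8 mm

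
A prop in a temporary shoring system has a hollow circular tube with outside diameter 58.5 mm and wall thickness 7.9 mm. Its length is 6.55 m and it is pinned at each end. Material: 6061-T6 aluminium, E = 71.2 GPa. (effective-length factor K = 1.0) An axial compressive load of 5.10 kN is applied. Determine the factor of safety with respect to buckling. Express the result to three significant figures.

Inner diameter d_i = 58.5 − 2×7.9 = 42.70 mm
I = π(d_o⁴ − d_i⁴)/64 = π(58.5⁴ − 42.70⁴)/64 = 4.117×10^5 mm⁴
I = 4.117×10^5 mm⁴ = 4.117×10^-7 m⁴
Effective length L_e = K·L = 1 × 6.55 = 6.550 m
P_cr = π²EI / L_e² = π² × 71.2×10⁹ × 4.117×10^-7 / 6.550² = 6.744×10^3 N
Factor of safety n = P_cr / P = 6.7436 / 5.10 = 1.32

n ≈ 1.32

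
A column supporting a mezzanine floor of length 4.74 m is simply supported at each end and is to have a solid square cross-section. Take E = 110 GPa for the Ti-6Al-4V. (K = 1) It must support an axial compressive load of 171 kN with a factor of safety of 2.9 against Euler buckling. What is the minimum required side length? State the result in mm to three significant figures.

Required P_cr = n·P = 2.9 × 171 = 495.9 kN
L_e = K·L = 1 × 4.74 = 4.740 m
Required I = P_cr·L_e²/(π²E) = 4.959×10^5 × 4.740² / (π² × 1.10×10^11) = 1.026×10^-5 m⁴
I_req = 1.026×10^7 mm⁴
Solid square: I = a⁴/12  ⇒  a = (12I)^(1/4) = (12×1.026×10^7)^(1/4) = 105 mm

a ≈ 105 mm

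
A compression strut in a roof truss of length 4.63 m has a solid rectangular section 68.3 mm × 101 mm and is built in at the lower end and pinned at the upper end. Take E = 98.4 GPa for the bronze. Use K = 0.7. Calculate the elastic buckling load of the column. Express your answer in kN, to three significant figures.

P_cr ≈ 248 kN

Buckling occurs about the weak axis: I_min = h·b³/12 with b = 68.3 mm (the shorter side).
I_min = 101×68.3³/12 = 2.682×10^6 mm⁴
I = 2.682×10^6 mm⁴ = 2.682×10^-6 m⁴
Effective length L_e = K·L = 0.7 × 4.63 = 3.241 m
P_cr = π²EI / L_e² = π² × 98.4×10⁹ × 2.682×10^-6 / 3.241² = 2.479×10^5 N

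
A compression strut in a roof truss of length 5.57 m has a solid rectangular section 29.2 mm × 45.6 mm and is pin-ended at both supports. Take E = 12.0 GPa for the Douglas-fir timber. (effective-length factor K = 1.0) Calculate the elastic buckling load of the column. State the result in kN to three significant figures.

P_cr ≈ 0.361 kN

Buckling occurs about the weak axis: I_min = h·b³/12 with b = 29.2 mm (the shorter side).
I_min = 45.6×29.2³/12 = 9.461×10^4 mm⁴
I = 9.461×10^4 mm⁴ = 9.461×10^-8 m⁴
Effective length L_e = K·L = 1 × 5.57 = 5.570 m
P_cr = π²EI / L_e² = π² × 12.0×10⁹ × 9.461×10^-8 / 5.570² = 361.2 N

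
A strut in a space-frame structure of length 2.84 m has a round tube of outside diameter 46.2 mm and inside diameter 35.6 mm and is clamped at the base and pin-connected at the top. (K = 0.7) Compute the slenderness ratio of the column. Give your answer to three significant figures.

λ ≈ 136

d_o = 46.2 mm, d_i = 35.6 mm
I = π(d_o⁴ − d_i⁴)/64 = π(46.2⁴ − 35.60⁴)/64 = 1.448×10^5 mm⁴
A = 681.0 mm²;  r_min = √(I/A) = √(1.448×10^5/681.0) = 14.58 mm
L_e = K·L = 0.7 × 2.84 m = 1.988 m = 1988.0 mm
λ = L_e / r_min = 1988.0 / 14.58 = 136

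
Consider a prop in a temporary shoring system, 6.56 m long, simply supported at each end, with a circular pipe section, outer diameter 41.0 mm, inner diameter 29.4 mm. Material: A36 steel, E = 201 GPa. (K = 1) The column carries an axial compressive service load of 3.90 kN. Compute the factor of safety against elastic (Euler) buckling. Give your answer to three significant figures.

n ≈ 1.21

d_o = 41.0 mm, d_i = 29.4 mm
I = π(d_o⁴ − d_i⁴)/64 = π(41.0⁴ − 29.40⁴)/64 = 1.020×10^5 mm⁴
I = 1.020×10^5 mm⁴ = 1.020×10^-7 m⁴
Effective length L_e = K·L = 1 × 6.56 = 6.560 m
P_cr = π²EI / L_e² = π² × 201×10⁹ × 1.020×10^-7 / 6.560² = 4.704×10^3 N
Factor of safety n = P_cr / P = 4.7037 / 3.90 = 1.21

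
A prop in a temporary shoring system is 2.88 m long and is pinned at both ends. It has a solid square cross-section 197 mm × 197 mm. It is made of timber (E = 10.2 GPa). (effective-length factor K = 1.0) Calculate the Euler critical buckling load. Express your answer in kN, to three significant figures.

I = a⁴/12 = 197⁴/12 = 1.255×10^8 mm⁴
I = 1.255×10^8 mm⁴ = 1.255×10^-4 m⁴
Effective length L_e = K·L = 1 × 2.88 = 2.880 m
P_cr = π²EI / L_e² = π² × 10.2×10⁹ × 1.255×10^-4 / 2.880² = 1.523×10^6 N

P_cr ≈ 1520 kN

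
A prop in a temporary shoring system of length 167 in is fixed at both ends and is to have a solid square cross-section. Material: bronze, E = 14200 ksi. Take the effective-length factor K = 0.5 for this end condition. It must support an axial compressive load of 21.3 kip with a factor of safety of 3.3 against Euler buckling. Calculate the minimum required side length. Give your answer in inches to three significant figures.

Required P_cr = n·P = 3.3 × 21.3 = 70.29 kip
L_e = K·L = 0.5 × 167 = 83.50 in
Required I = P_cr·L_e²/(π²E) = 7.029×10^4 × 83.50² / (π² × 1.42×10^7) = 3.497 in⁴
Solid square: I = a⁴/12  ⇒  a = (12I)^(1/4) = (12×3.497)^(1/4) = 2.55 in

a ≈ 2.55 in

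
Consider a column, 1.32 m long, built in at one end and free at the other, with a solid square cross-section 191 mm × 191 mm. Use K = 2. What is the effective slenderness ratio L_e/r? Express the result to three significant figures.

I = a⁴/12 = 191⁴/12 = 1.109×10^8 mm⁴
A = 3.648×10^4 mm²;  r_min = √(I/A) = √(1.109×10^8/3.648×10^4) = 55.14 mm
L_e = K·L = 2 × 1.32 m = 2.640 m = 2640.0 mm
λ = L_e / r_min = 2640.0 / 55.14 = 47.9

λ ≈ 47.9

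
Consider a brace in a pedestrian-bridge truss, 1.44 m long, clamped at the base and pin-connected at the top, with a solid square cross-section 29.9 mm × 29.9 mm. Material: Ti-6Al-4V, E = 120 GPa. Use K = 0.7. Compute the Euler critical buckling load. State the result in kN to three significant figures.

P_cr ≈ 77.6 kN

I = a⁴/12 = 29.9⁴/12 = 6.660×10^4 mm⁴
I = 6.660×10^4 mm⁴ = 6.660×10^-8 m⁴
Effective length L_e = K·L = 0.7 × 1.44 = 1.008 m
P_cr = π²EI / L_e² = π² × 120×10⁹ × 6.660×10^-8 / 1.008² = 7.764×10^4 N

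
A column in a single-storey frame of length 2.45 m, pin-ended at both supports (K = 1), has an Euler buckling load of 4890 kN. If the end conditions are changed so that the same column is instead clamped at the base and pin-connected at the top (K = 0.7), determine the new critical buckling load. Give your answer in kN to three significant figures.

P_cr ∝ 1/K², so P_cr,new = P_cr,old × (K_old/K_new)² = 4890 × (1/0.7)²
= 4890 × 2.041 = 9980 kN

P_cr ≈ 9980 kN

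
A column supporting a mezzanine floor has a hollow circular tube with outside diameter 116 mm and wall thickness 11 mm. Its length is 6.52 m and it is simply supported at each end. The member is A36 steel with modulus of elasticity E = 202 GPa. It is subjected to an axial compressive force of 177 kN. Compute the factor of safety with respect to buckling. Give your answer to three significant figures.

Inner diameter d_i = 116 − 2×11 = 94.00 mm
I = π(d_o⁴ − d_i⁴)/64 = π(116⁴ − 94.00⁴)/64 = 5.055×10^6 mm⁴
I = 5.055×10^6 mm⁴ = 5.055×10^-6 m⁴
Effective length L_e = K·L = 1 × 6.52 = 6.520 m
P_cr = π²EI / L_e² = π² × 202×10⁹ × 5.055×10^-6 / 6.520² = 2.371×10^5 N
Factor of safety n = P_cr / P = 237.09 / 177 = 1.34

n ≈ 1.34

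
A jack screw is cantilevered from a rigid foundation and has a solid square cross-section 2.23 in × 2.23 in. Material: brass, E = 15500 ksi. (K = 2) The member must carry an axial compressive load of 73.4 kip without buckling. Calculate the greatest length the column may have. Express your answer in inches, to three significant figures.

L_max ≈ 32.8 in

I = a⁴/12 = 2.23⁴/12 = 2.061 in⁴
At the buckling limit P_cr = P = 7.340×10^4 lb
From P_cr = π²EI/(K·L)²:  L = (1/K)·√(π²EI/P_cr) = (1/2)·√(π²×1.55×10^7×2.061/7.340×10^4)
L = 32.8 in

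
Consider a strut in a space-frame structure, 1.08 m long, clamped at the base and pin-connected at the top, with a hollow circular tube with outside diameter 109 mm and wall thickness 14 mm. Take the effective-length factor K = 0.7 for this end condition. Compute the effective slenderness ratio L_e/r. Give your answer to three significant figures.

λ ≈ 22.3

Inner diameter d_i = 109 − 2×14 = 81.00 mm
I = π(d_o⁴ − d_i⁴)/64 = π(109⁴ − 81.00⁴)/64 = 4.816×10^6 mm⁴
A = 4.178×10^3 mm²;  r_min = √(I/A) = √(4.816×10^6/4.178×10^3) = 33.95 mm
L_e = K·L = 0.7 × 1.08 m = 0.7560 m = 756.00 mm
λ = L_e / r_min = 756.00 / 33.95 = 22.3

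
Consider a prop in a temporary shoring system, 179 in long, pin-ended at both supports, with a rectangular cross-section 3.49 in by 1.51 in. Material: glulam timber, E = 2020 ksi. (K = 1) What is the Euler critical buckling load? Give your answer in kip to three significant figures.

Buckling occurs about the weak axis: I_min = h·b³/12 with b = 1.51 in (the shorter side).
I_min = 3.49×1.51³/12 = 1.001 in⁴
Effective length L_e = K·L = 1 × 179 = 179.0 in
P_cr = π²EI / L_e² = π² × 2020×10³ × 1.001 / 179.0² = 623.0 lb

P_cr ≈ 0.623 kip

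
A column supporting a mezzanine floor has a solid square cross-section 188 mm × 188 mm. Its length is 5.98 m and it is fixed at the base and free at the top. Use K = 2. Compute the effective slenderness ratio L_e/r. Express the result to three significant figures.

I = a⁴/12 = 188⁴/12 = 1.041×10^8 mm⁴
A = 3.534×10^4 mm²;  r_min = √(I/A) = √(1.041×10^8/3.534×10^4) = 54.27 mm
L_e = K·L = 2 × 5.98 m = 11.96 m = 11960 mm
λ = L_e / r_min = 11960 / 54.27 = 220

λ ≈ 220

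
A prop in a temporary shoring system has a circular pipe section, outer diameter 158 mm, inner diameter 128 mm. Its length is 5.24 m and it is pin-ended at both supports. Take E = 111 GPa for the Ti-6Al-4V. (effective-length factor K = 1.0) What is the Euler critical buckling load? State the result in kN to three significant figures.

d_o = 158 mm, d_i = 128 mm
I = π(d_o⁴ − d_i⁴)/64 = π(158⁴ − 128.0⁴)/64 = 1.741×10^7 mm⁴
I = 1.741×10^7 mm⁴ = 1.741×10^-5 m⁴
Effective length L_e = K·L = 1 × 5.24 = 5.240 m
P_cr = π²EI / L_e² = π² × 111×10⁹ × 1.741×10^-5 / 5.240² = 6.948×10^5 N

P_cr ≈ 695 kN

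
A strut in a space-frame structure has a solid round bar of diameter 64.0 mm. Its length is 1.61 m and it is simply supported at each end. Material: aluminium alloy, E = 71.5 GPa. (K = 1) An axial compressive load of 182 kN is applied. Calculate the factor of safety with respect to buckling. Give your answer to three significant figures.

I = πd⁴/64 = π×64.0⁴/64 = 8.235×10^5 mm⁴
I = 8.235×10^5 mm⁴ = 8.235×10^-7 m⁴
Effective length L_e = K·L = 1 × 1.61 = 1.610 m
P_cr = π²EI / L_e² = π² × 71.5×10⁹ × 8.235×10^-7 / 1.610² = 2.242×10^5 N
Factor of safety n = P_cr / P = 224.20 / 182 = 1.23

n ≈ 1.23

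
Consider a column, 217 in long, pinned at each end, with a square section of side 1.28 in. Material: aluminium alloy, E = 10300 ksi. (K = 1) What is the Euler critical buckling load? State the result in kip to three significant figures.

P_cr ≈ 0.483 kip

I = a⁴/12 = 1.28⁴/12 = 0.2237 in⁴
Effective length L_e = K·L = 1 × 217 = 217.0 in
P_cr = π²EI / L_e² = π² × 10300×10³ × 0.2237 / 217.0² = 482.9 lb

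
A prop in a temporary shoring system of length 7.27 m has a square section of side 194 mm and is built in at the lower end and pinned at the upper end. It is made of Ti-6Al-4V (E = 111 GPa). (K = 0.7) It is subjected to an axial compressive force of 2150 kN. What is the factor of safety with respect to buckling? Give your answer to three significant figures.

n ≈ 2.32

I = a⁴/12 = 194⁴/12 = 1.180×10^8 mm⁴
I = 1.180×10^8 mm⁴ = 1.180×10^-4 m⁴
Effective length L_e = K·L = 0.7 × 7.27 = 5.089 m
P_cr = π²EI / L_e² = π² × 111×10⁹ × 1.180×10^-4 / 5.089² = 4.993×10^6 N
Factor of safety n = P_cr / P = 4993.3 / 2150 = 2.32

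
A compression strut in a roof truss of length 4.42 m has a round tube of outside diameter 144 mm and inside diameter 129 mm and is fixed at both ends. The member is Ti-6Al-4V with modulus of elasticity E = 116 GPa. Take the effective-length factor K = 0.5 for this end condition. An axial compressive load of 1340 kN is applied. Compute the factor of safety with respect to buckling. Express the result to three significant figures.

n ≈ 1.31

d_o = 144 mm, d_i = 129 mm
I = π(d_o⁴ − d_i⁴)/64 = π(144⁴ − 129.0⁴)/64 = 7.513×10^6 mm⁴
I = 7.513×10^6 mm⁴ = 7.513×10^-6 m⁴
Effective length L_e = K·L = 0.5 × 4.42 = 2.210 m
P_cr = π²EI / L_e² = π² × 116×10⁹ × 7.513×10^-6 / 2.210² = 1.761×10^6 N
Factor of safety n = P_cr / P = 1761.2 / 1340 = 1.31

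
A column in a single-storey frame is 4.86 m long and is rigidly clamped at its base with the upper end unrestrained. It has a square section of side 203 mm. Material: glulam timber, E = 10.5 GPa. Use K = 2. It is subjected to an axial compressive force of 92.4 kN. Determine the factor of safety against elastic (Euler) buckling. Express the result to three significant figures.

n ≈ 1.68

I = a⁴/12 = 203⁴/12 = 1.415×10^8 mm⁴
I = 1.415×10^8 mm⁴ = 1.415×10^-4 m⁴
Effective length L_e = K·L = 2 × 4.86 = 9.720 m
P_cr = π²EI / L_e² = π² × 10.5×10⁹ × 1.415×10^-4 / 9.720² = 1.552×10^5 N
Factor of safety n = P_cr / P = 155.22 / 92.4 = 1.68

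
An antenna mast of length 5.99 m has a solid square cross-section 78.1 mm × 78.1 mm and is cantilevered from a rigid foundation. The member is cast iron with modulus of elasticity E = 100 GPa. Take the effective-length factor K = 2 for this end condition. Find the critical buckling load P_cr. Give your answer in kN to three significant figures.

P_cr ≈ 21.3 kN

I = a⁴/12 = 78.1⁴/12 = 3.100×10^6 mm⁴
I = 3.100×10^6 mm⁴ = 3.100×10^-6 m⁴
Effective length L_e = K·L = 2 × 5.99 = 11.98 m
P_cr = π²EI / L_e² = π² × 100×10⁹ × 3.100×10^-6 / 11.98² = 2.132×10^4 N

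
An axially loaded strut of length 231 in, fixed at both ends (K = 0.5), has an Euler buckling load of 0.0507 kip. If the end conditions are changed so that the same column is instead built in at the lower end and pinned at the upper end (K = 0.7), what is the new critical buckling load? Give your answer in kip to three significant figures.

P_cr ≈ 0.0259 kip

P_cr ∝ 1/K², so P_cr,new = P_cr,old × (K_old/K_new)² = 0.0507 × (0.5/0.7)²
= 0.0507 × 0.5102 = 0.0259 kip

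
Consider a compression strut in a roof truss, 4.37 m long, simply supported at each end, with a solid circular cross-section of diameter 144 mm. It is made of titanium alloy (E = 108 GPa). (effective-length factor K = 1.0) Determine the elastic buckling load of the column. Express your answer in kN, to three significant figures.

P_cr ≈ 1180 kN

I = πd⁴/64 = π×144⁴/64 = 2.111×10^7 mm⁴
I = 2.111×10^7 mm⁴ = 2.111×10^-5 m⁴
Effective length L_e = K·L = 1 × 4.37 = 4.370 m
P_cr = π²EI / L_e² = π² × 108×10⁹ × 2.111×10^-5 / 4.370² = 1.178×10^6 N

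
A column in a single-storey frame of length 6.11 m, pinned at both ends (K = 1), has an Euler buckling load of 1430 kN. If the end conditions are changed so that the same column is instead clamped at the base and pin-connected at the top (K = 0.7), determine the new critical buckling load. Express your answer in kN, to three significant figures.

P_cr ∝ 1/K², so P_cr,new = P_cr,old × (K_old/K_new)² = 1430 × (1/0.7)²
= 1430 × 2.041 = 2920 kN

P_cr ≈ 2920 kN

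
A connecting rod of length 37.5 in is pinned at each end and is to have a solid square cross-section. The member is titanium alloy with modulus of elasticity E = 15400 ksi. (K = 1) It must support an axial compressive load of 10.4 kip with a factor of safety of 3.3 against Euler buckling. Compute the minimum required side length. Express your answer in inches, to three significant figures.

a ≈ 1.40 in

Required P_cr = n·P = 3.3 × 10.4 = 34.32 kip
L_e = K·L = 1 × 37.5 = 37.50 in
Required I = P_cr·L_e²/(π²E) = 3.432×10^4 × 37.50² / (π² × 1.54×10^7) = 0.3175 in⁴
Solid square: I = a⁴/12  ⇒  a = (12I)^(1/4) = (12×0.3175)^(1/4) = 1.40 in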